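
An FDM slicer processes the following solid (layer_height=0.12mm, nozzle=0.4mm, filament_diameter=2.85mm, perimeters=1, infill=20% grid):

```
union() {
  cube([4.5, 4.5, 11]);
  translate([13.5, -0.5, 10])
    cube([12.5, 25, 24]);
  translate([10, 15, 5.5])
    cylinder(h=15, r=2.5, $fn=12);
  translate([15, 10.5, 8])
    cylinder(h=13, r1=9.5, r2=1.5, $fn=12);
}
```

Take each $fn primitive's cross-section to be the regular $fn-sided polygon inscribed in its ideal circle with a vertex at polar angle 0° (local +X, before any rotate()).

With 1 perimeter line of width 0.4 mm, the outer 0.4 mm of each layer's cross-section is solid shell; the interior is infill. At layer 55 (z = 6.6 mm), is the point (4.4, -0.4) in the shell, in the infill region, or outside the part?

At z = 6.6 mm: the cube (footprint 4.5×4.5) is included at this height; the cube at (13.5, -0.5) does not reach this height (z outside [10, 34]); the cylinder at (10, 15): section is a regular 12-gon, circumradius r=2.5; the cone at (15, 10.5) is absent (z outside [8, 21]); Taking the union: the 2 present regions are separate (no shared area or edge), so areas and boundary lengths simply add and each stays a separate island — 2 connected regions. Overall, the cross-section has 2 separate islands. The nearest boundary edge runs (4.50, 0.00)→(0.00, 0.00); distance from the point to it = 0.40 mm. The point is not inside any of the regions above, so it lies outside the cross-section (0.40 mm from the nearest boundary).

outside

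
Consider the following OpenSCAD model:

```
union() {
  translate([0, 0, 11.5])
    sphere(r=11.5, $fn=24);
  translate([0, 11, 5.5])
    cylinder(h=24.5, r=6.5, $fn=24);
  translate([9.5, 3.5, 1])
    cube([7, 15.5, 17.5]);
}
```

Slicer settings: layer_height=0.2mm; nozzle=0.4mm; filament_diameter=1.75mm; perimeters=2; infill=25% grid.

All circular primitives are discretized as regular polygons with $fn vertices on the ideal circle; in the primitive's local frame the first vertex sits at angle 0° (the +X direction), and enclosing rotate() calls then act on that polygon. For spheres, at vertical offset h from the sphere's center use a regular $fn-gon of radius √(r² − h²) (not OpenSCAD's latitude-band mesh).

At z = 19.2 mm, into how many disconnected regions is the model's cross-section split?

1

At z = 19.2 mm: the r=11.5 sphere slices to a regular 24-gon of circumradius 8.542 (√(r²−h²) with h=7.7 from center); the r=6.5 cylinder at (0, 11) gives a regular 24-gon of circumradius 6.5 (constant along its height); the cube at (9.5, 3.5) is absent (z outside [1, 18.5]); Taking the union: the regions partially overlap (shared area 27.17 mm²), so overlapping operands fuse into one piece — 1 connected region. The result has 1 disconnected region.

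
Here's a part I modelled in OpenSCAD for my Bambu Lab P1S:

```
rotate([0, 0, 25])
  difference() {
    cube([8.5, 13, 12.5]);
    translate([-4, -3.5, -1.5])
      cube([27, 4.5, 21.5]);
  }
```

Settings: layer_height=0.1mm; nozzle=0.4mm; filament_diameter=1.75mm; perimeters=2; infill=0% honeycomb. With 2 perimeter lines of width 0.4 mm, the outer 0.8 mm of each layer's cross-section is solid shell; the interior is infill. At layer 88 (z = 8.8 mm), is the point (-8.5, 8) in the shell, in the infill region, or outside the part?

outside

At z = 8.8 mm: the cube (footprint 8.5×13) is included at this height; the cube at (-4, -3.5) is present — its section is the full 27×4.5 rectangle; After the difference (first − rest): starting from the 8.5×13 cube, the 27×4.5 cube at (-4, -3.5) partially overlaps it — only the 8.50 mm² overlap (of its 121.50 mm²) is removed, clipping the outline — 1 connected region; (rotated 25° about Z; rotation is an isometry so areas/perimeters/island counts are preserved). Overall, the cross-section is a single solid region. Undo the 25° rotation: the query point maps to (-4.323, 10.843) in the un-rotated model frame. The nearest boundary edge runs (0.00, 1.00)→(0.00, 13.00); distance from the point to it = 4.32 mm. The point is not inside any of the regions above, so it lies outside the cross-section (4.32 mm from the nearest boundary).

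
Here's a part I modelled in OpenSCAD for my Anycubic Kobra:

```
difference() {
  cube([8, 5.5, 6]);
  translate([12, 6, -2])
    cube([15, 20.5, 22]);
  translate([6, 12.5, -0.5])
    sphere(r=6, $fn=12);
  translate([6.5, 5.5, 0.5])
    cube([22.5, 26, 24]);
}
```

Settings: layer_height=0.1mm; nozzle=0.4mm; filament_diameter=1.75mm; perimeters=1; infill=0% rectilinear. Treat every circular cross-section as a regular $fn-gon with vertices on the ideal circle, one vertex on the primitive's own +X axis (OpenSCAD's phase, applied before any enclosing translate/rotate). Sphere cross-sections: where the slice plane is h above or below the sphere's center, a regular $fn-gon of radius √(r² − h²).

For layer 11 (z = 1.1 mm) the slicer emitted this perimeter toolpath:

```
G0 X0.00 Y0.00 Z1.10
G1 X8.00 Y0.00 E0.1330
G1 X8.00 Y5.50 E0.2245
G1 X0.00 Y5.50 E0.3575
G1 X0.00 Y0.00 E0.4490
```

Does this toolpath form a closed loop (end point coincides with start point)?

Start point (G0): (0.00, 0.00). End point (last G1): the path returns to the start — closed.

yes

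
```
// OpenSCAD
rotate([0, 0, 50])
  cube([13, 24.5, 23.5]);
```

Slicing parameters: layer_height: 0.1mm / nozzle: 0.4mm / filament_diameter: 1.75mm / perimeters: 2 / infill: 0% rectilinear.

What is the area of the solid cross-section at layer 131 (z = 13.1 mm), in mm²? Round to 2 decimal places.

At z = 13.1 mm: the cube is present — its section is the full 13×24.5 rectangle (area 318.50 mm²); (rotated 50° about Z; rotation is an isometry so areas/perimeters/island counts are preserved). Overall, the cross-section is a single solid region. Net area = 318.50 mm².

318.50 mm²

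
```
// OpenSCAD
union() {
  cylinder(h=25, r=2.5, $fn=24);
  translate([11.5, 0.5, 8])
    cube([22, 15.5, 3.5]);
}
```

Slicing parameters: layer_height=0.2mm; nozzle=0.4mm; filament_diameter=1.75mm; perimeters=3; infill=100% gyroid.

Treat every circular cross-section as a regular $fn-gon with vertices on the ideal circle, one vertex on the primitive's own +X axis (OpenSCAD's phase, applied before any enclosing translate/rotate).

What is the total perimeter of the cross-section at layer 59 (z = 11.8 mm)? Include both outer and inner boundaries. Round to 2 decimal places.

15.66 mm

At z = 11.8 mm: the r=2.5 cylinder contributes a regular 24-gon of circumradius 2.5 (perimeter = 2·24·2.500·sin(180°/24) = 15.66 mm); the cube at (11.5, 0.5) does not reach this height (z outside [8, 11.5]); Combining (union): only the r=2.5 cylinder is present, so the union is just that shape — boundary = 15.66 mm. Overall, the cross-section is a single solid region. Total boundary length (outer) = 15.66 mm.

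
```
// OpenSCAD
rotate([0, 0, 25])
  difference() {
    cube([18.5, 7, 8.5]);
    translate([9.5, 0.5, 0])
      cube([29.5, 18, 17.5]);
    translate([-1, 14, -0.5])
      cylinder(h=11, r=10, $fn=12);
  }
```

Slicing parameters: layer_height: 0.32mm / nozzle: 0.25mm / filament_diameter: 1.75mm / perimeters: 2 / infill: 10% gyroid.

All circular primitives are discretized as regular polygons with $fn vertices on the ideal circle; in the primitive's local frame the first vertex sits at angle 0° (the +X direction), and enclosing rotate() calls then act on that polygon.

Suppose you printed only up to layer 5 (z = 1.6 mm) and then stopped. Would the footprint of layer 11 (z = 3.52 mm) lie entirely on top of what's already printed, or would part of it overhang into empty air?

Compare the two slices. At z = 1.6: the 18.5×7 cube contributes its full rectangle (area 129.50 mm²); the cube at (9.5, 0.5) (footprint 29.5×18) is included at this height (area 531.00 mm²); the r=10 cylinder at (-1, 14) gives a regular 12-gon of circumradius 10 (constant along its height) (area = (12/2)·10.000²·sin(360°/12) = 300.00 mm²); After the difference (first − rest): starting from the 18.5×7 cube (129.50 mm²), the 29.5×18 cube at (9.5, 0.5) partially overlaps it — only the 58.50 mm² overlap (of its 531.00 mm²) is removed, clipping the outline; the r=10 cylinder at (-1, 14) partially overlaps it — only the 10.16 mm² overlap (of its 300.00 mm²) is removed, clipping the outline — area = 60.84 mm²; (rotated 25° about Z; rotation is an isometry so areas/perimeters/island counts are preserved). At z = 3.52: the cube (footprint 18.5×7) is included at this height (area 129.50 mm²); the cube at (9.5, 0.5) (footprint 29.5×18) is included at this height (area 531.00 mm²); the cylinder at (-1, 14): section is a regular 12-gon, circumradius r=10 (area = (12/2)·10.000²·sin(360°/12) = 300.00 mm²); Taking the first minus the rest: starting from the 18.5×7 cube (129.50 mm²), the 29.5×18 cube at (9.5, 0.5) partially overlaps it — only the 58.50 mm² overlap (of its 531.00 mm²) is removed, clipping the outline; the r=10 cylinder at (-1, 14) partially overlaps it — only the 10.16 mm² overlap (of its 300.00 mm²) is removed, clipping the outline — area = 60.84 mm²; (whole slice rotated 25° about Z — lengths, areas and connectivity unchanged). Checking containment: the cross-section at z = 3.52 is a subset of the cross-section at z = 1.6.

entirely on top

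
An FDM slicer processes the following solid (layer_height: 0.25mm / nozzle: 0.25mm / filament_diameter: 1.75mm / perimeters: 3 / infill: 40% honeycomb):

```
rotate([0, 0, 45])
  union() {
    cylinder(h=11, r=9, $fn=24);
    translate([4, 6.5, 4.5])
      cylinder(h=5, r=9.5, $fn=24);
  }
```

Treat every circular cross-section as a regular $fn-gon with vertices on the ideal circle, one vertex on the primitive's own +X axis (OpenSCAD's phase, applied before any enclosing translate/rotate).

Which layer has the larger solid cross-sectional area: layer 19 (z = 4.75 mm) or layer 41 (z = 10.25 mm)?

Layer 19 (z = 4.75): the cylinder: section is a regular 24-gon, circumradius r=9 (area = (24/2)·9.000²·sin(360°/24) = 251.57 mm²); the cylinder at (4, 6.5): section is a regular 24-gon, circumradius r=9.5 (area = (24/2)·9.500²·sin(360°/24) = 280.30 mm²); Taking the union: the regions partially overlap — summed areas 531.87 mm² minus the doubly-counted overlap 129.37 mm² gives 402.50 mm² — area = 402.50 mm²; (rotated 45° about Z; rotation is an isometry so areas/perimeters/island counts are preserved). So its area = 402.50 mm². Layer 41 (z = 10.25): the r=9 cylinder contributes a regular 24-gon of circumradius 9 (area = (24/2)·9.000²·sin(360°/24) = 251.57 mm²); the cylinder at (4, 6.5) is absent (z outside [4.5, 9.5]); Merging all regions: only the r=9 cylinder is present, so the union is just that shape — area = 251.57 mm²; (whole slice rotated 45° about Z — lengths, areas and connectivity unchanged). So its area = 251.57 mm². Layer 19 is larger (402.50 vs 251.57 mm²).

layer 19 (z = 4.75 mm)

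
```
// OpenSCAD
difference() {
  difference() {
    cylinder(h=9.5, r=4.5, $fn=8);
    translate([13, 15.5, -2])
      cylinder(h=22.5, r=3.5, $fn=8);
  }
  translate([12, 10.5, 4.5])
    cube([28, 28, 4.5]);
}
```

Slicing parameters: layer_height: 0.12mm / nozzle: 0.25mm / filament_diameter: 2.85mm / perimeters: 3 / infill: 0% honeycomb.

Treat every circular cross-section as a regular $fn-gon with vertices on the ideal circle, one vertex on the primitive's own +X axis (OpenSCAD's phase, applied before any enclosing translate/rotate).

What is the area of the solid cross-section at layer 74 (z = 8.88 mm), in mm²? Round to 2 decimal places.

At z = 8.88 mm: the cylinder: section is a regular 8-gon, circumradius r=4.5 (area = (8/2)·4.500²·sin(360°/8) = 57.28 mm²); the r=3.5 cylinder at (13, 15.5) contributes a regular 8-gon of circumradius 3.5 (area = (8/2)·3.500²·sin(360°/8) = 34.65 mm²); Subtracting the remaining from the first: starting from the r=4.5 cylinder (57.28 mm²), the r=3.5 cylinder at (13, 15.5) misses the remaining region (no effect) — area = 57.28 mm²; the cube at (12, 10.5) is present — its section is the full 28×28 rectangle (area 784.00 mm²); After the difference (first − rest): starting from that combined region (57.28 mm²), the 28×28 cube at (12, 10.5) misses the remaining region (no effect) — area = 57.28 mm². Overall, the cross-section is a single solid region. Net area = 57.28 mm².

57.28 mm²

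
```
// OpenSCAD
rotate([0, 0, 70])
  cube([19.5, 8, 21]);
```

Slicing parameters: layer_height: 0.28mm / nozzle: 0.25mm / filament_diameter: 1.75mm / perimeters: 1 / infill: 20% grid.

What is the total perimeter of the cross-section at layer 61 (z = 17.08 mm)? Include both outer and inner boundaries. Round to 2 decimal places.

At z = 17.08 mm: the cube (footprint 19.5×8) is included at this height (perimeter 55.00 mm); (whole slice rotated 70° about Z — lengths, areas and connectivity unchanged). Overall, the cross-section is a single solid region. Total boundary length (outer) = 55.00 mm.

55.00 mm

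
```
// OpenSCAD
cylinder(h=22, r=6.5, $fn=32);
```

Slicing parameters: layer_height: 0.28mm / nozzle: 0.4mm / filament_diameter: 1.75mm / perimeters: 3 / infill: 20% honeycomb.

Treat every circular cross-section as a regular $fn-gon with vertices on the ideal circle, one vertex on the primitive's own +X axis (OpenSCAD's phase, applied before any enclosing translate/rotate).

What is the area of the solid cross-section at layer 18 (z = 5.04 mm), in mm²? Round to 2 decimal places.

131.88 mm²

At z = 5.04 mm: the cylinder: section is a regular 32-gon, circumradius r=6.5 (area = (32/2)·6.500²·sin(360°/32) = 131.88 mm²). Overall, the cross-section is a single solid region. Net area = 131.88 mm².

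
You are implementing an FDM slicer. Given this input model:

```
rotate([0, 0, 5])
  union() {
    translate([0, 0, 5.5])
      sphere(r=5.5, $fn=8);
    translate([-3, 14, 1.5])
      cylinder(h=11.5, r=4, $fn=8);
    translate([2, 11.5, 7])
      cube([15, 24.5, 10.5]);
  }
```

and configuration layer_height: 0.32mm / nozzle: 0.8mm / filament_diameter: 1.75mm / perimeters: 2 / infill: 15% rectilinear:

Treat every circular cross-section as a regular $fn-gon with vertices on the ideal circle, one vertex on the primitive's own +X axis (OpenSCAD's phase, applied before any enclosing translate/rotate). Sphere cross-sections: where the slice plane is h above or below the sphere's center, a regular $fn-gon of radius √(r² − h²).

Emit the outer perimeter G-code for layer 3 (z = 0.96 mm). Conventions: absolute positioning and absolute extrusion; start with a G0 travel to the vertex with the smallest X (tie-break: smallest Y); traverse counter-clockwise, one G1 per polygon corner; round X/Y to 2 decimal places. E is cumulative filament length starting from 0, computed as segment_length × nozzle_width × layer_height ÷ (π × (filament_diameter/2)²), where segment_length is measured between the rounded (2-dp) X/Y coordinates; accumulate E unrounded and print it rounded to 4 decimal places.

At z = 0.96 mm: the sphere: section is a regular 8-gon, circumradius = √(r²−h²) = √(5.5²−4.54²) = 3.105; the cylinder at (-3, 14) does not reach this height (z outside [1.5, 13]); the cube at (2, 11.5) is absent (z outside [7, 17.5]); Combining (union): only the r=5.5 sphere is present, so the union is just that shape — 1 connected region; (whole slice rotated 5° about Z — lengths, areas and connectivity unchanged). The outline is a single polygon with 8 vertices. Extrusion per mm of travel: 0.8 × 0.32 / (π × 0.875²) = 0.106432. Accumulating E over each segment gives final E = 2.0236.

G0 X-3.09 Y-0.27 Z0.96
G1 X-2.00 Y-2.38 E0.2528
G1 X0.27 Y-3.09 E0.5059
G1 X2.38 Y-2.00 E0.7587
G1 X3.09 Y0.27 E1.0118
G1 X2.00 Y2.38 E1.2646
G1 X-0.27 Y3.09 E1.5177
G1 X-2.38 Y2.00 E1.7705
G1 X-3.09 Y-0.27 E2.0236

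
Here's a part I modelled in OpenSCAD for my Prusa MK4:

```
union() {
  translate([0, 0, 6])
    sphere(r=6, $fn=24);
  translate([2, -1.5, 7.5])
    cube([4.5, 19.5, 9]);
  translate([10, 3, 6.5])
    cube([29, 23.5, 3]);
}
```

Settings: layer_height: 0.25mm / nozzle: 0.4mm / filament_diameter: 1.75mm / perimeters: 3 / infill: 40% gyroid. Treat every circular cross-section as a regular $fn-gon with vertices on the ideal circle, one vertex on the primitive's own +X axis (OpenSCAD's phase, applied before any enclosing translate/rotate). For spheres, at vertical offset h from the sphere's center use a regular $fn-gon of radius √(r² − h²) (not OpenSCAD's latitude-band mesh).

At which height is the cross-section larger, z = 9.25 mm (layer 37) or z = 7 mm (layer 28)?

layer 37 (z = 9.25 mm)

Layer 37 (z = 9.25): the sphere: section is a regular 24-gon, circumradius = √(r²−h²) = √(6²−3.25²) = 5.044 (area = (24/2)·5.044²·sin(360°/24) = 79.00 mm²); the cube at (2, -1.5) is present — its section is the full 4.5×19.5 rectangle (area 87.75 mm²); the 29×23.5 cube at (10, 3) contributes its full rectangle (area 681.50 mm²); Combining (union): the regions partially overlap — summed areas 848.25 mm² minus the doubly-counted overlap 14.41 mm² gives 833.85 mm² — area = 833.85 mm². So its area = 833.85 mm². Layer 28 (z = 7): the r=6 sphere slices to a regular 24-gon of circumradius 5.916 (√(r²−h²) with h=1 from center) (area = (24/2)·5.916²·sin(360°/24) = 108.70 mm²); the cube at (2, -1.5) is absent (z outside [7.5, 16.5]); the cube at (10, 3) (footprint 29×23.5) is included at this height (area 681.50 mm²); Combining (union): the 2 present regions are separate (no shared area or edge), so areas and boundary lengths simply add and each stays a separate island — area = 790.20 mm². So its area = 790.20 mm². Layer 37 is larger (833.85 vs 790.20 mm²).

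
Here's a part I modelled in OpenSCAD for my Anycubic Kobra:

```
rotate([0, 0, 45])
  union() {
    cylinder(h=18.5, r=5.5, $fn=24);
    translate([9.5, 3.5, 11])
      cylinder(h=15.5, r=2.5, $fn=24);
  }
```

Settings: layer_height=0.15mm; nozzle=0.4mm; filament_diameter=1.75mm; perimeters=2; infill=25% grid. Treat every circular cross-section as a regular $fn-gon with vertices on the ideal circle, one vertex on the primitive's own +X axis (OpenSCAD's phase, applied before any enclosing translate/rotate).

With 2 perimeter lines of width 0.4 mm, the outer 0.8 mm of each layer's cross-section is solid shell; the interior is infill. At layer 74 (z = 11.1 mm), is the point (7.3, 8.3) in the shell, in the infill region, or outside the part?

outside

At z = 11.1 mm: the r=5.5 cylinder contributes a regular 24-gon of circumradius 5.5; the r=2.5 cylinder at (9.5, 3.5) contributes a regular 24-gon of circumradius 2.5; Merging all regions: the 2 present regions are separate (no shared area or edge), so areas and boundary lengths simply add and each stays a separate island — 2 connected regions; (rotated 45° about Z; rotation is an isometry so areas/perimeters/island counts are preserved). Overall, the cross-section has 2 separate islands. Undo the 45° rotation: the query point maps to (11.031, 0.707) in the un-rotated model frame. The nearest boundary edge runs (11.27, 1.73)→(10.75, 1.33); distance from the point to it = 0.69 mm. The point is not inside any of the regions above, so it lies outside the cross-section (0.69 mm from the nearest boundary).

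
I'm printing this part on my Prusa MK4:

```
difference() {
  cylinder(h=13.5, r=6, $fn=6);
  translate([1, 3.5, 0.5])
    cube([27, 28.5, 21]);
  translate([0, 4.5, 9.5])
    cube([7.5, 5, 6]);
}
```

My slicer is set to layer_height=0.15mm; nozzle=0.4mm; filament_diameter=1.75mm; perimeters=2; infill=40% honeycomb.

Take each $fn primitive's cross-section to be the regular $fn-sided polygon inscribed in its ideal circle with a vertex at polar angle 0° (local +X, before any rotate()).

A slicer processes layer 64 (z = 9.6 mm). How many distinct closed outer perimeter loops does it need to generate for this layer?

1

At z = 9.6 mm: the r=6 cylinder gives a regular 6-gon of circumradius 6 (constant along its height); the cube at (1, 3.5) is present — its section is the full 27×28.5 rectangle; the 7.5×5 cube at (0, 4.5) contributes its full rectangle; Taking the first minus the rest: starting from the r=6 cylinder, the 27×28.5 cube at (1, 3.5) partially overlaps it — only the 4.22 mm² overlap (of its 769.50 mm²) is removed, clipping the outline; the 7.5×5 cube at (0, 4.5) partially overlaps it — only the 0.70 mm² overlap (of its 37.50 mm²) is removed, clipping the outline — 1 connected region. The result has 1 disconnected region.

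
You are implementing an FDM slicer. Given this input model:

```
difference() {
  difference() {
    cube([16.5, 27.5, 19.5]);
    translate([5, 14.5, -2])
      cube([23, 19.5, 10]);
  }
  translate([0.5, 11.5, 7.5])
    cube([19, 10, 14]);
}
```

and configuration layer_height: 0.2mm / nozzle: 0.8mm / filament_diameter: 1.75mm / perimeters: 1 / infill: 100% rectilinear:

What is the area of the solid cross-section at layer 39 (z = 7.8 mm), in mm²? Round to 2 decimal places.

At z = 7.8 mm: the 16.5×27.5 cube contributes its full rectangle (area 453.75 mm²); the cube at (5, 14.5) (footprint 23×19.5) is included at this height (area 448.50 mm²); Subtracting the remaining from the first: starting from the 16.5×27.5 cube (453.75 mm²), the 23×19.5 cube at (5, 14.5) partially overlaps it — only the 149.50 mm² overlap (of its 448.50 mm²) is removed, clipping the outline — area = 304.25 mm²; the 19×10 cube at (0.5, 11.5) contributes its full rectangle (area 190.00 mm²); After the difference (first − rest): starting from the result so far (304.25 mm²), the 19×10 cube at (0.5, 11.5) partially overlaps it — only the 79.50 mm² overlap (of its 190.00 mm²) is removed, clipping the outline — area = 224.75 mm². Overall, the cross-section is a single solid region. Net area = 224.75 mm².

224.75 mm²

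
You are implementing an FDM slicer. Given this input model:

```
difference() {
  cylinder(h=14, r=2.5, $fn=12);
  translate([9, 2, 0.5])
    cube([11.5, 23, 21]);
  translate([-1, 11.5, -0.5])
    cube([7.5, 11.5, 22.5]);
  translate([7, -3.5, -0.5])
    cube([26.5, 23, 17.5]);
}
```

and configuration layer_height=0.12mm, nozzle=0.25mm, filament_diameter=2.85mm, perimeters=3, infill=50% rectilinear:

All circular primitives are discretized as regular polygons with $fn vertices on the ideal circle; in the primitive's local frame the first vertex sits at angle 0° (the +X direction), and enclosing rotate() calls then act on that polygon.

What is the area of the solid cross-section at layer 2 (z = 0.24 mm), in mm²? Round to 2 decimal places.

At z = 0.24 mm: the cylinder: section is a regular 12-gon, circumradius r=2.5 (area = (12/2)·2.500²·sin(360°/12) = 18.75 mm²); the cube at (9, 2) is absent (z outside [0.5, 21.5]); the cube at (-1, 11.5) (footprint 7.5×11.5) is included at this height (area 86.25 mm²); the 26.5×23 cube at (7, -3.5) contributes its full rectangle (area 609.50 mm²); After the difference (first − rest): starting from the r=2.5 cylinder (18.75 mm²), the 7.5×11.5 cube at (-1, 11.5) misses the remaining region (no effect); the 26.5×23 cube at (7, -3.5) misses the remaining region (no effect) — area = 18.75 mm². Overall, the cross-section is a single solid region. Net area = 18.75 mm².

18.75 mm²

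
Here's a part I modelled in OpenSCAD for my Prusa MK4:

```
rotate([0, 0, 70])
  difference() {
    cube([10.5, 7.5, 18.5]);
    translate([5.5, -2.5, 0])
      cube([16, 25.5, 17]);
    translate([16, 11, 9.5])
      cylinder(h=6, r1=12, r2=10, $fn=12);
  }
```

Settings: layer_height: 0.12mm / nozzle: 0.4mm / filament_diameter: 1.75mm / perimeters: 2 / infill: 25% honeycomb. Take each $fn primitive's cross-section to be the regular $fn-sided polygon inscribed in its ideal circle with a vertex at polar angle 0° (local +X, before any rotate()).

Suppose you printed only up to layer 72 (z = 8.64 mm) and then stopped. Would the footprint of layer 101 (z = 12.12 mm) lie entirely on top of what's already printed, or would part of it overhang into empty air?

entirely on top

Compare the two slices. At z = 8.64: the cube is present — its section is the full 10.5×7.5 rectangle (area 78.75 mm²); the cube at (5.5, -2.5) (footprint 16×25.5) is included at this height (area 408.00 mm²); the cone at (16, 11) does not reach this height (z outside [9.5, 15.5]); Subtracting the remaining from the first: starting from the 10.5×7.5 cube (78.75 mm²), the 16×25.5 cube at (5.5, -2.5) partially overlaps it — only the 37.50 mm² overlap (of its 408.00 mm²) is removed, clipping the outline — area = 41.25 mm²; (whole slice rotated 70° about Z — lengths, areas and connectivity unchanged). At z = 12.12: the 10.5×7.5 cube contributes its full rectangle (area 78.75 mm²); the cube at (5.5, -2.5) (footprint 16×25.5) is included at this height (area 408.00 mm²); the cone at (16, 11): at t=0.437 of its height the radius interpolates to r₁+(r₂−r₁)t = 11.127, giving a regular 12-gon of that circumradius (area = (12/2)·11.127²·sin(360°/12) = 371.41 mm²); Taking the first minus the rest: starting from the 10.5×7.5 cube (78.75 mm²), the 16×25.5 cube at (5.5, -2.5) partially overlaps it — only the 37.50 mm² overlap (of its 408.00 mm²) is removed, clipping the outline; the cone at (16, 11) misses the remaining region (no effect) — area = 41.25 mm²; (rotated 70° about Z; rotation is an isometry so areas/perimeters/island counts are preserved). Checking containment: the cross-section at z = 12.12 is a subset of the cross-section at z = 8.64.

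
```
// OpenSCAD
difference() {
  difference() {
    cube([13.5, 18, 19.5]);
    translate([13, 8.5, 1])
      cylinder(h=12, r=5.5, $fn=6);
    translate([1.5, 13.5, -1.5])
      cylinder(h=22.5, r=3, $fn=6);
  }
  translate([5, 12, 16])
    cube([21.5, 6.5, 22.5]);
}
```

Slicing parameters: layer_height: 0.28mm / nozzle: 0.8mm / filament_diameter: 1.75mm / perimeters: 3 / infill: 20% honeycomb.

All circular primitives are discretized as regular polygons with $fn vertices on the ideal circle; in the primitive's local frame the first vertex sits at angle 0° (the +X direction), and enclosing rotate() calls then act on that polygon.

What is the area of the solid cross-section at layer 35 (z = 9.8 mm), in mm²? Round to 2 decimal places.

At z = 9.8 mm: the cube is present — its section is the full 13.5×18 rectangle (area 243.00 mm²); the r=5.5 cylinder at (13, 8.5) gives a regular 6-gon of circumradius 5.5 (constant along its height) (area = (6/2)·5.500²·sin(360°/6) = 78.59 mm²); the cylinder at (1.5, 13.5): section is a regular 6-gon, circumradius r=3 (area = (6/2)·3.000²·sin(360°/6) = 23.38 mm²); After the difference (first − rest): starting from the 13.5×18 cube (243.00 mm²), the r=5.5 cylinder at (13, 8.5) partially overlaps it — only the 44.06 mm² overlap (of its 78.59 mm²) is removed, clipping the outline; the r=3 cylinder at (1.5, 13.5) partially overlaps it — only the 19.49 mm² overlap (of its 23.38 mm²) is removed, clipping the outline — area = 179.46 mm²; the cube at (5, 12) is not intersected at this z (z outside [16, 38.5]); Subtracting the remaining from the first: none of the subtracted shapes is present at this height, so that combined region is unchanged — area = 179.46 mm². Overall, the cross-section is a single solid region. Net area = 179.46 mm².

179.46 mm²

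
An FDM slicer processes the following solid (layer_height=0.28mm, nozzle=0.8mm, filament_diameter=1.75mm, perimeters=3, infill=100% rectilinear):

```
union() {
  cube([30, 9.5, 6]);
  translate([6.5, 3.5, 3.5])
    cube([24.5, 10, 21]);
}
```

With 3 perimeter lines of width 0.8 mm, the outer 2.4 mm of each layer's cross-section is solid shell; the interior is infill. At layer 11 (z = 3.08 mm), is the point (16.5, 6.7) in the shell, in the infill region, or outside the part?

At z = 3.08 mm: the 30×9.5 cube contributes its full rectangle; the cube at (6.5, 3.5) does not reach this height (z outside [3.5, 24.5]); Combining (union): only the 30×9.5 cube is present, so the union is just that shape — 1 connected region. Overall, the cross-section is a single solid region. The nearest boundary edge runs (30.00, 9.50)→(0.00, 9.50); distance from the point to it = 2.80 mm. The point is inside the cross-section and 2.80 mm from the nearest boundary — more than the 2.4 mm shell width (3 × 0.8), so it's in the infill interior.

infill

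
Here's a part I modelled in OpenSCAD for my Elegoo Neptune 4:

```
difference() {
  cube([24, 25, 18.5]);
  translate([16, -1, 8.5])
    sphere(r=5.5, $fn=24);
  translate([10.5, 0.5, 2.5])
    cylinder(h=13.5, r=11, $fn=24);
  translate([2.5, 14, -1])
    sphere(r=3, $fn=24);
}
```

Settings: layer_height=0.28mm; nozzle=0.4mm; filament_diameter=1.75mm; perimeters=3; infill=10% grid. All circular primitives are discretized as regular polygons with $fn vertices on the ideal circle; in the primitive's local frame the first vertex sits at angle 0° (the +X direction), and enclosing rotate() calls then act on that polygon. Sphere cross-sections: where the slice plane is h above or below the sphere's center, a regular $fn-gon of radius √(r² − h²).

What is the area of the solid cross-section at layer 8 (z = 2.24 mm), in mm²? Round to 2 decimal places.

At z = 2.24 mm: the cube (footprint 24×25) is included at this height (area 600.00 mm²); the sphere at (16, -1) is absent (|z−center|=6.260 > r=5.5); the cylinder at (10.5, 0.5) does not reach this height (z outside [2.5, 16]); the sphere at (2.5, 14) is not intersected at this z (|z−center|=3.240 > r=3); Taking the first minus the rest: none of the subtracted shapes is present at this height, so the 24×25 cube is unchanged — area = 600.00 mm². Overall, the cross-section is a single solid region. Net area = 600.00 mm².

600.00 mm²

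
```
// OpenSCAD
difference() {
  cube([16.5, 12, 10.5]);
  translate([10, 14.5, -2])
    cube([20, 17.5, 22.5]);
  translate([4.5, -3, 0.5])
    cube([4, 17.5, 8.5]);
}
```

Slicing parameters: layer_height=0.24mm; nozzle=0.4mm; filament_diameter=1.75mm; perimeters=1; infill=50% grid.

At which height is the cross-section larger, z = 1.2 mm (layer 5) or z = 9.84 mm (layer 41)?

layer 41 (z = 9.84 mm)

Layer 5 (z = 1.2): the 16.5×12 cube contributes its full rectangle (area 198.00 mm²); the 20×17.5 cube at (10, 14.5) contributes its full rectangle (area 350.00 mm²); the cube at (4.5, -3) is present — its section is the full 4×17.5 rectangle (area 70.00 mm²); After the difference (first − rest): starting from the 16.5×12 cube (198.00 mm²), the 20×17.5 cube at (10, 14.5) misses the remaining region (no effect); the 4×17.5 cube at (4.5, -3) partially overlaps it — only the 48.00 mm² overlap (of its 70.00 mm²) is removed, clipping the outline — area = 150.00 mm². So its area = 150.00 mm². Layer 41 (z = 9.84): the cube (footprint 16.5×12) is included at this height (area 198.00 mm²); the 20×17.5 cube at (10, 14.5) contributes its full rectangle (area 350.00 mm²); the cube at (4.5, -3) is absent (z outside [0.5, 9]); Taking the first minus the rest: starting from the 16.5×12 cube (198.00 mm²), the 20×17.5 cube at (10, 14.5) misses the remaining region (no effect) — area = 198.00 mm². So its area = 198.00 mm². Layer 41 is larger (198.00 vs 150.00 mm²).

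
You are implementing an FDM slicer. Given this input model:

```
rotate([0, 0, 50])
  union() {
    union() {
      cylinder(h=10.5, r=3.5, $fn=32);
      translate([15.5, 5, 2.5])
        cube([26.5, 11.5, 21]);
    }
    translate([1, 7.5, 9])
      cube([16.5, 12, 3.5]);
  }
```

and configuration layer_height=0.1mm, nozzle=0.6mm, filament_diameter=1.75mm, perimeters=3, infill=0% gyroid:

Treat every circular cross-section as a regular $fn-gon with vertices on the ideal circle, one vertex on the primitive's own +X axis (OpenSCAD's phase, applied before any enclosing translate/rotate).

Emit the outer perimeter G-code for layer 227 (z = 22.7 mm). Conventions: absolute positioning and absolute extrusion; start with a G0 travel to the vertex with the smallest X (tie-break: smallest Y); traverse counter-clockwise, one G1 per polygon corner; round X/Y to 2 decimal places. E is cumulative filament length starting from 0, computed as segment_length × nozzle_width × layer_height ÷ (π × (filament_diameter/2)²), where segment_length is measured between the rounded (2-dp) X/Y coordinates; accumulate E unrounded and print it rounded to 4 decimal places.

At z = 22.7 mm: the cylinder is not intersected at this z (z outside [0, 10.5]); the cube at (15.5, 5) is present — its section is the full 26.5×11.5 rectangle; Merging all regions: only the 26.5×11.5 cube at (15.5, 5) is present, so the union is just that shape — 1 connected region; the cube at (1, 7.5) is absent (z outside [9, 12.5]); Merging all regions: only the result so far is present, so the union is just that shape — 1 connected region; (whole slice rotated 50° about Z — lengths, areas and connectivity unchanged). The outline is a single polygon with 4 vertices. Extrusion per mm of travel: 0.6 × 0.1 / (π × 0.875²) = 0.024945. Accumulating E over each segment gives final E = 1.8960.

G0 X-2.68 Y22.48 Z22.70
G1 X6.13 Y15.09 E0.2868
G1 X23.17 Y35.39 E0.9480
G1 X14.36 Y42.78 E1.2348
G1 X-2.68 Y22.48 E1.8960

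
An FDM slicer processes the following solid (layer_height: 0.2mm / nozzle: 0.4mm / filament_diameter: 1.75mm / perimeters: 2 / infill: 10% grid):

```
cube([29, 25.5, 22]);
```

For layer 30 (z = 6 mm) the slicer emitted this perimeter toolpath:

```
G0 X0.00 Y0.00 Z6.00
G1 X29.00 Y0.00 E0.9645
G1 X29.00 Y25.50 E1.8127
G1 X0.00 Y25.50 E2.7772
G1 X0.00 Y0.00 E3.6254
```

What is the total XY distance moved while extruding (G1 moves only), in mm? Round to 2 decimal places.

109.00 mm

Sum the Euclidean lengths of each G1 segment: total = 109.00 mm.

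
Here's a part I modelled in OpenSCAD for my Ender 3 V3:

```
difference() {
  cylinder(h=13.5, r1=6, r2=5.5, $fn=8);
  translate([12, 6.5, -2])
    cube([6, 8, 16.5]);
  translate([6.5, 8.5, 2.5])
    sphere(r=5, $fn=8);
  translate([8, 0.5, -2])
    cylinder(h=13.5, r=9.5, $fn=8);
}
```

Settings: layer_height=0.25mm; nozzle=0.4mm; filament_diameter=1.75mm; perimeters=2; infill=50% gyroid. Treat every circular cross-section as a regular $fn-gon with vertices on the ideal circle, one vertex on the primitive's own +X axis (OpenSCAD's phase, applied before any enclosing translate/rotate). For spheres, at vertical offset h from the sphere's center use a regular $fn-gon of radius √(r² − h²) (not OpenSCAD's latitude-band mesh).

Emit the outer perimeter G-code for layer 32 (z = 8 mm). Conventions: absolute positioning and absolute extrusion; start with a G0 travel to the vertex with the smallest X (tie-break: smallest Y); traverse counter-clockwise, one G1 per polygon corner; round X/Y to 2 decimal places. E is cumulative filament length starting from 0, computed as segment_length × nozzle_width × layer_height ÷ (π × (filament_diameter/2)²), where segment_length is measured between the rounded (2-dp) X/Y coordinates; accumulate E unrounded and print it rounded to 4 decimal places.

At z = 8 mm: the cone contributes a regular 8-gon of circumradius 5.704 (interpolated between r1=6 and r2=5.5 at t=0.593); the 6×8 cube at (12, 6.5) contributes its full rectangle; the sphere at (6.5, 8.5) does not reach this height (|z−center|=5.500 > r=5); the r=9.5 cylinder at (8, 0.5) contributes a regular 8-gon of circumradius 9.5; After the difference (first − rest): starting from the cone, the 6×8 cube at (12, 6.5) misses the remaining region (no effect); the r=9.5 cylinder at (8, 0.5) partially overlaps it — only the 49.82 mm² overlap (of its 255.27 mm²) is removed, clipping the outline — 1 connected region. The outline is a single polygon with 8 vertices. Extrusion per mm of travel: 0.4 × 0.25 / (π × 0.875²) = 0.041575. Accumulating E over each segment gives final E = 1.2774.

G0 X-5.70 Y0.00 Z8.00
G1 X-4.03 Y-4.03 E0.1814
G1 X0.00 Y-5.70 E0.3627
G1 X0.91 Y-5.33 E0.4036
G1 X-1.50 Y0.50 E0.6658
G1 X0.56 Y5.47 E0.8895
G1 X0.00 Y5.70 E0.9147
G1 X-4.03 Y4.03 E1.0961
G1 X-5.70 Y0.00 E1.2774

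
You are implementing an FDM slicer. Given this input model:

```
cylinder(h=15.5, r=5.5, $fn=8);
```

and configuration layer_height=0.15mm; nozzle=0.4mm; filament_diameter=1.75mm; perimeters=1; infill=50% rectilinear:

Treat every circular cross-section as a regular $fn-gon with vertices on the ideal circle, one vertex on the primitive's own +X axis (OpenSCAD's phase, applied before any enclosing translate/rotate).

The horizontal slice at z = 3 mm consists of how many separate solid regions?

At z = 3 mm: the r=5.5 cylinder contributes a regular 8-gon of circumradius 5.5. The result has 1 disconnected region.

1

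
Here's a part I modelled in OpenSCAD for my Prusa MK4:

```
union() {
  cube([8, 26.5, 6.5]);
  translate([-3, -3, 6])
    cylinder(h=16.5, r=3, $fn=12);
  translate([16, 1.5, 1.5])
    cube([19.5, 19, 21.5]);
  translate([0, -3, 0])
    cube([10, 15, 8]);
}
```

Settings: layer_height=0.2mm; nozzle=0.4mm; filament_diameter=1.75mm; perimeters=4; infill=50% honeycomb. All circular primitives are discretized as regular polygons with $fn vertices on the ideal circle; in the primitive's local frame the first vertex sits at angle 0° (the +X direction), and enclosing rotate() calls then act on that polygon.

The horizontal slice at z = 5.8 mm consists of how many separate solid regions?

2

At z = 5.8 mm: the cube (footprint 8×26.5) is included at this height; the cylinder at (-3, -3) is absent (z outside [6, 22.5]); the 19.5×19 cube at (16, 1.5) contributes its full rectangle; the 10×15 cube at (0, -3) contributes its full rectangle; Combining (union): the regions partially overlap (shared area 96.00 mm²), so overlapping operands fuse into one piece — 2 connected regions. The result has 2 disconnected regions.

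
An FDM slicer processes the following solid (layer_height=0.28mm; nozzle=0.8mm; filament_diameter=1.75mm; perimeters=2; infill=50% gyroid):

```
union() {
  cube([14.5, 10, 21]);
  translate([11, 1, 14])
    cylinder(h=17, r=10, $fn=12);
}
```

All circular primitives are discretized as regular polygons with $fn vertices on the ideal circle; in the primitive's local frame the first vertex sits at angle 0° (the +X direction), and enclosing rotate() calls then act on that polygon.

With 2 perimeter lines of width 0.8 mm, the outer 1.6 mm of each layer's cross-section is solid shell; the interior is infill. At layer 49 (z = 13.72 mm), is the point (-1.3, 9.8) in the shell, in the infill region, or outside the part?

At z = 13.72 mm: the cube is present — its section is the full 14.5×10 rectangle; the cylinder at (11, 1) is absent (z outside [14, 31]); Taking the union: only the 14.5×10 cube is present, so the union is just that shape — 1 connected region. Overall, the cross-section is a single solid region. The nearest boundary edge runs (0.00, 10.00)→(0.00, 0.00); distance from the point to it = 1.30 mm. The point is not inside any of the regions above, so it lies outside the cross-section (1.30 mm from the nearest boundary).

outside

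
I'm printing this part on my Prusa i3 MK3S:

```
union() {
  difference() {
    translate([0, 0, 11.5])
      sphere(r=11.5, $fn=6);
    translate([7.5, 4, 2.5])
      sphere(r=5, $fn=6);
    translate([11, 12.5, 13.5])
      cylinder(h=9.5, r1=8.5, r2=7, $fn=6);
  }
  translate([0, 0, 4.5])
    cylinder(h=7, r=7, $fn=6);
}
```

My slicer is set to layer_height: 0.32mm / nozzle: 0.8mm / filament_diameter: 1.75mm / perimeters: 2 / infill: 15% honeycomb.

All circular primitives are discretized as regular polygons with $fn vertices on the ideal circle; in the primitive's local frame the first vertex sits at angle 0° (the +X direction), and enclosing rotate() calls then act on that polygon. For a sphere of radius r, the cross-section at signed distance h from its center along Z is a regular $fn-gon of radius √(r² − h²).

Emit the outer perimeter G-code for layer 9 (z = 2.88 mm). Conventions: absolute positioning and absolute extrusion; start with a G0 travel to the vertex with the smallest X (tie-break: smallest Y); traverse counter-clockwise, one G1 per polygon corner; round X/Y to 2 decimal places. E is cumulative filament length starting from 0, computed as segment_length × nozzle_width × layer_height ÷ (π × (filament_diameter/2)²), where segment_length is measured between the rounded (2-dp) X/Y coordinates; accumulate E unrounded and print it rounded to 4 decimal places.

G0 X-7.61 Y0.00 Z2.88
G1 X-3.81 Y-6.59 E0.8096
G1 X3.81 Y-6.59 E1.6207
G1 X7.43 Y-0.32 E2.3912
G1 X5.01 Y-0.32 E2.6488
G1 X2.51 Y4.00 E3.1800
G1 X3.91 Y6.41 E3.4767
G1 X3.81 Y6.59 E3.4986
G1 X-3.81 Y6.59 E4.3096
G1 X-7.61 Y0.00 E5.1192

At z = 2.88 mm: the sphere: section is a regular 6-gon, circumradius = √(r²−h²) = √(11.5²−8.62²) = 7.612; the r=5 sphere at (7.5, 4) slices to a regular 6-gon of circumradius 4.986 (√(r²−h²) with h=0.38 from center); the cone at (11, 12.5) is not intersected at this z (z outside [13.5, 23]); Subtracting the remaining from the first: starting from the r=11.5 sphere, the r=5 sphere at (7.5, 4) partially overlaps it — only the 15.35 mm² overlap (of its 64.58 mm²) is removed, clipping the outline — 1 connected region; the cylinder is not intersected at this z (z outside [4.5, 11.5]); Combining (union): only the result so far is present, so the union is just that shape — 1 connected region. The outline is a single polygon with 9 vertices. Extrusion per mm of travel: 0.8 × 0.32 / (π × 0.875²) = 0.106432. Accumulating E over each segment gives final E = 5.1192.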